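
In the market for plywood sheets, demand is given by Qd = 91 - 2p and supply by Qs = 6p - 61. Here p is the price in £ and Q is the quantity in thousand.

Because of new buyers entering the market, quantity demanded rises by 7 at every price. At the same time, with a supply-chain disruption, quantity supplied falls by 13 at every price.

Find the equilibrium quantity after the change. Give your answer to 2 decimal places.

Initially, 91 - 2p = 6p - 61, so 152 = 8p and p = 19, Q = 53.
After the shift, demand is Qd = 98 - 2p and supply is Qs = 6p - 74.
Clearing the new market: 98 - 2p = 6p - 74, so p = 21.5 and Q = 55.

55.00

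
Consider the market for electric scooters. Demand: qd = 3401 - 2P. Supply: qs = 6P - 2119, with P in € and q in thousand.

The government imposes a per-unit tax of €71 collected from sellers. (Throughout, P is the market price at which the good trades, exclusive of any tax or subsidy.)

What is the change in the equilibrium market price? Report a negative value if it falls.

+53.25

Solve the original market: 3401 - 2P = 6P - 2119, hence P = 690 and q = 2021.
Since sellers keep the price net of the tax, the effective supply curve becomes qs = 6P - 2545.
New equilibrium: 3401 - 2P = 6P - 2545 ⇒ 5946 = 8P ⇒ P = 743.25, q = 1914.5.
ΔP = 743.25 − 690 = +53.25.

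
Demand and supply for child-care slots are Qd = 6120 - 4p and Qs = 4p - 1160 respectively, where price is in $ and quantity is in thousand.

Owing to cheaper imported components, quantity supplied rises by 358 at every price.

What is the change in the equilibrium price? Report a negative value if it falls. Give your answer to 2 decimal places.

-44.75

Before the shock: 6120 - 4p = 4p - 1160 ⇒ 7280 = 8p ⇒ p = 910, Q = 2480.
The new curves are Qd = 6120 - 4p (demand) and Qs = 4p - 802 (supply).
Clearing the new market: 6120 - 4p = 4p - 802, so p = 865.25 and Q = 2659.
Δp = 865.25 − 910 = -44.75.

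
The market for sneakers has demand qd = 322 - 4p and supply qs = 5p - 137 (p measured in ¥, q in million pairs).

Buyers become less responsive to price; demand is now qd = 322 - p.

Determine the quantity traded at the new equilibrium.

245.5

Solve the original market: 322 - 4p = 5p - 137, hence p = 51 and q = 118.
The new curves are qd = 322 - p (demand) and qs = 5p - 137 (supply).
Setting them equal: 322 - p = 5p - 137 → 459 = 6p, so p = 76.5 and q = 245.5.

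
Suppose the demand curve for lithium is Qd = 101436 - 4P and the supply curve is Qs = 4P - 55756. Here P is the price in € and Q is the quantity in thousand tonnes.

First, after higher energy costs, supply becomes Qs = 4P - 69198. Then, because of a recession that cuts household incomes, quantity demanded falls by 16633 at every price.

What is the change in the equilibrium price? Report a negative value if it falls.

Initially, 101436 - 4P = 4P - 55756, so 157192 = 8P and P = 19649, Q = 22840.
With the change applied: demand Qd = 84803 - 4P, supply Qs = 4P - 69198.
Clearing the new market: 84803 - 4P = 4P - 69198, so P = 19250.125 and Q = 7802.5.
ΔP = 19250.125 − 19649 = -398.875.

-398.875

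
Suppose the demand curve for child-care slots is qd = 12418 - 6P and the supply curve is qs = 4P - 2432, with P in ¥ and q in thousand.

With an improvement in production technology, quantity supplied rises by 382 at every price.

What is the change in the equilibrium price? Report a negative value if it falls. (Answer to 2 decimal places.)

Initially, 12418 - 6P = 4P - 2432, so 14850 = 10P and P = 1485, q = 3508.
After the shift, demand is qd = 12418 - 6P and supply is qs = 4P - 2050.
Clearing the new market: 12418 - 6P = 4P - 2050, so P = 1446.8 and q = 3737.2.
ΔP = 1446.8 − 1485 = -38.20.

-38.20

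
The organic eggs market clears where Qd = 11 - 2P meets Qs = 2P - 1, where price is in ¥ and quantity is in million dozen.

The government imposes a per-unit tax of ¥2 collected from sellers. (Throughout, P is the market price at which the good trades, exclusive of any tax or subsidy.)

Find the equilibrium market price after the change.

4

Original equilibrium: 11 - 2P = 2P - 1 gives 12 = 4P, so P = 3 and Q = 5.
Since sellers keep the price net of the tax, the effective supply curve becomes Qs = 2P - 5.
Setting them equal: 11 - 2P = 2P - 5 → 16 = 4P, so P = 4 and Q = 3.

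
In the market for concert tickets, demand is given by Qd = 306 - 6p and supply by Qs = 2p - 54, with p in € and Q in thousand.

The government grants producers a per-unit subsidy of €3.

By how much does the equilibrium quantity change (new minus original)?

+4.5

Before the shock: 306 - 6p = 2p - 54 ⇒ 360 = 8p ⇒ p = 45, Q = 36.
Since sellers receive the price plus the subsidy, the effective supply curve becomes Qs = 2p - 48.
Clearing the new market: 306 - 6p = 2p - 48, so p = 44.25 and Q = 40.5.
ΔQ = 40.5 − 36 = +4.5.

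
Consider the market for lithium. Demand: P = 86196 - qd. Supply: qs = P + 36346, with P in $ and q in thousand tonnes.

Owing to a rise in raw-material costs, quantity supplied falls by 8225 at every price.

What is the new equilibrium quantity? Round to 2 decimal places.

57158.50

Solve the original market: 86196 - P = P + 36346, hence P = 24925 and q = 61271.
The new curves are qd = 86196 - P (demand) and qs = P + 28121 (supply).
Setting them equal: 86196 - P = P + 28121 → 58075 = 2P, so P = 29037.5 and q = 57158.5.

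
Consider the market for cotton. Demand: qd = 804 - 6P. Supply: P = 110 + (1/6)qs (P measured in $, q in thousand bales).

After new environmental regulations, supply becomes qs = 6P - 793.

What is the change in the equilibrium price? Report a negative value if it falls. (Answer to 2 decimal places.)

Initially, 804 - 6P = 6P - 660, so 1464 = 12P and P = 122, q = 72.
The new curves are qd = 804 - 6P (demand) and qs = 6P - 793 (supply).
Equate the new curves: 804 - 6P = 6P - 793, giving 1597 = 12P, P = 1597/12 ≈ 133.0833, q = 5.5.
ΔP = 133.0833 − 122 = +11.08.

+11.08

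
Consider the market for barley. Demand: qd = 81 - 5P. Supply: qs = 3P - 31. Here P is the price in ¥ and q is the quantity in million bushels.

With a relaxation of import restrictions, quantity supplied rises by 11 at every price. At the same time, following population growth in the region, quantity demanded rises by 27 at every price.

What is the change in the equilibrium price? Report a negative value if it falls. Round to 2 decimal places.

+2.00

Initially, 81 - 5P = 3P - 31, so 112 = 8P and P = 14, q = 11.
The new curves are qd = 108 - 5P (demand) and qs = 3P - 20 (supply).
New equilibrium: 108 - 5P = 3P - 20 ⇒ 128 = 8P ⇒ P = 16, q = 28.
ΔP = 16 − 14 = +2.00.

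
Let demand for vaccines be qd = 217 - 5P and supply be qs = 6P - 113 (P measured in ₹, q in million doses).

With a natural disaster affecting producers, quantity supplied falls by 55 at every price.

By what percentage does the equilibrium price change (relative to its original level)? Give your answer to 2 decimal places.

+16.67

Solve the original market: 217 - 5P = 6P - 113, hence P = 30 and q = 67.
With the change applied: demand qd = 217 - 5P, supply qs = 6P - 168.
Equate the new curves: 217 - 5P = 6P - 168, giving 385 = 11P, P = 35, q = 42.
%ΔP = (35 − 30) / 30 × 100 = +16.67%.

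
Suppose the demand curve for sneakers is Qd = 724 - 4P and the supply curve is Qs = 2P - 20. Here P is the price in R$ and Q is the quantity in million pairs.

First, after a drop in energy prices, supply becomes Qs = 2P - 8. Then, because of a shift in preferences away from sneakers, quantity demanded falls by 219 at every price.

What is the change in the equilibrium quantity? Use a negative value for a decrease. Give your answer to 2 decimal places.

-65.00

Solve the original market: 724 - 4P = 2P - 20, hence P = 124 and Q = 228.
With the change applied: demand Qd = 505 - 4P, supply Qs = 2P - 8.
Setting them equal: 505 - 4P = 2P - 8 → 513 = 6P, so P = 85.5 and Q = 163.
ΔQ = 163 − 228 = -65.00.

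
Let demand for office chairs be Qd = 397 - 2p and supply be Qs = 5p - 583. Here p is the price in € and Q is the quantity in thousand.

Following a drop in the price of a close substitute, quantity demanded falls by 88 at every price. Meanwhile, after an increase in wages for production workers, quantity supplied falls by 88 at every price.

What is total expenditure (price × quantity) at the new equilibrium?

Original equilibrium: 397 - 2p = 5p - 583 gives 980 = 7p, so p = 140 and Q = 117.
With the change applied: demand Qd = 309 - 2p, supply Qs = 5p - 671.
Equate the new curves: 309 - 2p = 5p - 671, giving 980 = 7p, p = 140, Q = 29.
New expenditure = 140 × 29 = 4060.

4060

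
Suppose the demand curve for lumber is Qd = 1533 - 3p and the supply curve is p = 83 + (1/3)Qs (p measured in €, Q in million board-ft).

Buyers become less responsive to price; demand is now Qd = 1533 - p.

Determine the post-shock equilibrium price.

Initially, 1533 - 3p = 3p - 249, so 1782 = 6p and p = 297, Q = 642.
The shock moves the curves to Qd = 1533 - p and Qs = 3p - 249.
Clearing the new market: 1533 - p = 3p - 249, so p = 445.5 and Q = 1087.5.

445.5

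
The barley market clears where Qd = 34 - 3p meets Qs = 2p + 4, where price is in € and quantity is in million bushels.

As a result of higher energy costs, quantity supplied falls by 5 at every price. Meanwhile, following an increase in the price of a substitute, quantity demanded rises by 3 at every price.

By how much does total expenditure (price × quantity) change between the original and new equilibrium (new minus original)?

Original equilibrium: 34 - 3p = 2p + 4 gives 30 = 5p, so p = 6 and Q = 16.
The new curves are Qd = 37 - 3p (demand) and Qs = 2p - 1 (supply).
Clearing the new market: 37 - 3p = 2p - 1, so p = 7.6 and Q = 14.2.
Expenditure moves from 6×16 = 96 to 7.6×14.2 = 107.92; change = +11.92.

+11.92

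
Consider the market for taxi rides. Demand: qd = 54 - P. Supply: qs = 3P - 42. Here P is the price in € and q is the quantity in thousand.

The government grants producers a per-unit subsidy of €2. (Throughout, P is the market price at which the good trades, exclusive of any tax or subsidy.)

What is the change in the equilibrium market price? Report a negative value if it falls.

Initially, 54 - P = 3P - 42, so 96 = 4P and P = 24, q = 30.
Since sellers receive the price plus the subsidy, the effective supply curve becomes qs = 3P - 36.
New equilibrium: 54 - P = 3P - 36 ⇒ 90 = 4P ⇒ P = 22.5, q = 31.5.
ΔP = 22.5 − 24 = -1.5.

-1.5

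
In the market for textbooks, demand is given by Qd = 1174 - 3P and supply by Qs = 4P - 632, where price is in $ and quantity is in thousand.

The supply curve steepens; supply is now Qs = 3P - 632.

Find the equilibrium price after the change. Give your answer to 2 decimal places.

Solve the original market: 1174 - 3P = 4P - 632, hence P = 258 and Q = 400.
With the change applied: demand Qd = 1174 - 3P, supply Qs = 3P - 632.
Equate the new curves: 1174 - 3P = 3P - 632, giving 1806 = 6P, P = 301, Q = 271.

301.00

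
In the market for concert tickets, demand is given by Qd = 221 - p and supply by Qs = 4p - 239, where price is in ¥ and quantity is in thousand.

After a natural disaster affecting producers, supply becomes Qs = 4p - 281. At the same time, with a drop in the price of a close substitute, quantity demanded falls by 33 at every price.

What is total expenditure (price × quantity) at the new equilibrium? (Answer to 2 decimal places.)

8835.96

Before the shock: 221 - p = 4p - 239 ⇒ 460 = 5p ⇒ p = 92, Q = 129.
The new curves are Qd = 188 - p (demand) and Qs = 4p - 281 (supply).
Equate the new curves: 188 - p = 4p - 281, giving 469 = 5p, p = 93.8, Q = 94.2.
New expenditure = 93.8 × 94.2 = 8835.96.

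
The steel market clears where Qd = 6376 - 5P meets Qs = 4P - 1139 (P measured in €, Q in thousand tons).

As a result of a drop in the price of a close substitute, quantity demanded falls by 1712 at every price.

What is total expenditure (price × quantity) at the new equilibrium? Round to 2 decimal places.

928551.64

Original equilibrium: 6376 - 5P = 4P - 1139 gives 7515 = 9P, so P = 835 and Q = 2201.
The shock moves the curves to Qd = 4664 - 5P and Qs = 4P - 1139.
Setting them equal: 4664 - 5P = 4P - 1139 → 5803 = 9P, so P = 5803/9 ≈ 644.7778 and Q = 12961/9 ≈ 1440.1111.
New expenditure = 644.7778 × 1440.1111 = 928551.64.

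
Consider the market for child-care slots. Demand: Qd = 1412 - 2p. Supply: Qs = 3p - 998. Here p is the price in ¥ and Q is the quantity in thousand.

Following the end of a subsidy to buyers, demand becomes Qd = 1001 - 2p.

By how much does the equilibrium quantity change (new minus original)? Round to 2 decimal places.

Original equilibrium: 1412 - 2p = 3p - 998 gives 2410 = 5p, so p = 482 and Q = 448.
The new curves are Qd = 1001 - 2p (demand) and Qs = 3p - 998 (supply).
New equilibrium: 1001 - 2p = 3p - 998 ⇒ 1999 = 5p ⇒ p = 399.8, Q = 201.4.
ΔQ = 201.4 − 448 = -246.60.

-246.60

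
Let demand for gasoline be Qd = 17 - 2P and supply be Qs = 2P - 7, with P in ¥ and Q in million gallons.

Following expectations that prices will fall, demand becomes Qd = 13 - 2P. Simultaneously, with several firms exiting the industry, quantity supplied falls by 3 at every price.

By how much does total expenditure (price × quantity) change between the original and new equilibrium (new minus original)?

-21.375

Before the shock: 17 - 2P = 2P - 7 ⇒ 24 = 4P ⇒ P = 6, Q = 5.
The new curves are Qd = 13 - 2P (demand) and Qs = 2P - 10 (supply).
New equilibrium: 13 - 2P = 2P - 10 ⇒ 23 = 4P ⇒ P = 5.75, Q = 1.5.
Expenditure moves from 6×5 = 30 to 5.75×1.5 = 8.625; change = -21.375.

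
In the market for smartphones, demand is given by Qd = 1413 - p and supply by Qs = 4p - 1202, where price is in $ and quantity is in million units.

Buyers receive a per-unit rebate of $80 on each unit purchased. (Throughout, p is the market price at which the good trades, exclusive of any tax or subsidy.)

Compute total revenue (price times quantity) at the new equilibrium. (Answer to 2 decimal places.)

Initially, 1413 - p = 4p - 1202, so 2615 = 5p and p = 523, Q = 890.
Since buyers' out-of-pocket price is the market price minus the rebate, the effective demand curve becomes Qd = 1493 - p.
New equilibrium: 1493 - p = 4p - 1202 ⇒ 2695 = 5p ⇒ p = 539, Q = 954.
New expenditure = 539 × 954 = 514206.00.

514206.00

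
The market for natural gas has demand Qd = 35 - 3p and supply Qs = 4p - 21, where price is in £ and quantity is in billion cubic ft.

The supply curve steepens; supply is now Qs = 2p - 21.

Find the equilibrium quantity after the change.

Original equilibrium: 35 - 3p = 4p - 21 gives 56 = 7p, so p = 8 and Q = 11.
The new curves are Qd = 35 - 3p (demand) and Qs = 2p - 21 (supply).
Equate the new curves: 35 - 3p = 2p - 21, giving 56 = 5p, p = 11.2, Q = 1.4.

1.4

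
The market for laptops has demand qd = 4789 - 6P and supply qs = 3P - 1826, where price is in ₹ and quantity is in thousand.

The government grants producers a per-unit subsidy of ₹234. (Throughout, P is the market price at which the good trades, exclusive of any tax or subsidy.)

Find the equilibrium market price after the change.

657

Solve the original market: 4789 - 6P = 3P - 1826, hence P = 735 and q = 379.
Since sellers receive the price plus the subsidy, the effective supply curve becomes qs = 3P - 1124.
Clearing the new market: 4789 - 6P = 3P - 1124, so P = 657 and q = 847.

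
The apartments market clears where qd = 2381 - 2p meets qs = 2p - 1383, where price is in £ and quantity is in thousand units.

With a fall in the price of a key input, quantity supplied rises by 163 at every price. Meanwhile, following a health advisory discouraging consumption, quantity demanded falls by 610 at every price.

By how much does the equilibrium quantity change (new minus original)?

-223.5

Initially, 2381 - 2p = 2p - 1383, so 3764 = 4p and p = 941, q = 499.
With the change applied: demand qd = 1771 - 2p, supply qs = 2p - 1220.
Setting them equal: 1771 - 2p = 2p - 1220 → 2991 = 4p, so p = 747.75 and q = 275.5.
Δq = 275.5 − 499 = -223.5.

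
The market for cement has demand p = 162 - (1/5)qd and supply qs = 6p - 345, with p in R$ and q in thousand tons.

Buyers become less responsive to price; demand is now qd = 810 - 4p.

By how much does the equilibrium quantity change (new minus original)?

Before the shock: 810 - 5p = 6p - 345 ⇒ 1155 = 11p ⇒ p = 105, q = 285.
After the shift, demand is qd = 810 - 4p and supply is qs = 6p - 345.
Setting them equal: 810 - 4p = 6p - 345 → 1155 = 10p, so p = 115.5 and q = 348.
Δq = 348 − 285 = +63.

+63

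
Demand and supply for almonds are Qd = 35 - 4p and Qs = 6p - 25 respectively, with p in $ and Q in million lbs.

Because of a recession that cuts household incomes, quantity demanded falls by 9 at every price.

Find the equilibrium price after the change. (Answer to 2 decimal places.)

5.10

Solve the original market: 35 - 4p = 6p - 25, hence p = 6 and Q = 11.
With the change applied: demand Qd = 26 - 4p, supply Qs = 6p - 25.
Setting them equal: 26 - 4p = 6p - 25 → 51 = 10p, so p = 5.1 and Q = 5.6.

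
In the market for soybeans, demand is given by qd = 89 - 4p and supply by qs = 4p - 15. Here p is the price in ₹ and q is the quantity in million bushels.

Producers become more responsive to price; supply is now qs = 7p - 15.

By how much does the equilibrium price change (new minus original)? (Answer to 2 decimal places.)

-3.55

Initially, 89 - 4p = 4p - 15, so 104 = 8p and p = 13, q = 37.
With the change applied: demand qd = 89 - 4p, supply qs = 7p - 15.
New equilibrium: 89 - 4p = 7p - 15 ⇒ 104 = 11p ⇒ p = 104/11 ≈ 9.4545, q = 563/11 ≈ 51.1818.
Δp = 9.4545 − 13 = -3.55.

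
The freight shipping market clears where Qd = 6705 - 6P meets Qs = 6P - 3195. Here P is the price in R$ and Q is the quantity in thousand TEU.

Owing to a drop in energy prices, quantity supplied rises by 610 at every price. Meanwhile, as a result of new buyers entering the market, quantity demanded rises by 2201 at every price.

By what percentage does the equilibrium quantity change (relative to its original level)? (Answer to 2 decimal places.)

Before the shock: 6705 - 6P = 6P - 3195 ⇒ 9900 = 12P ⇒ P = 825, Q = 1755.
The shock moves the curves to Qd = 8906 - 6P and Qs = 6P - 2585.
Clearing the new market: 8906 - 6P = 6P - 2585, so P = 11491/12 ≈ 957.5833 and Q = 3160.5.
%ΔQ = (3160.5 − 1755) / 1755 × 100 = +80.09%.

+80.09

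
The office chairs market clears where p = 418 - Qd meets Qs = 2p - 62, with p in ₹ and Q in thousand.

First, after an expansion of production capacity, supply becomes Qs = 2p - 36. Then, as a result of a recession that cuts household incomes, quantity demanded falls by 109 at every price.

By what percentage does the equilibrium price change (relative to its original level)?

-28.125

Initially, 418 - p = 2p - 62, so 480 = 3p and p = 160, Q = 258.
The shock moves the curves to Qd = 309 - p and Qs = 2p - 36.
Setting them equal: 309 - p = 2p - 36 → 345 = 3p, so p = 115 and Q = 194.
%Δp = (115 − 160) / 160 × 100 = -28.125%.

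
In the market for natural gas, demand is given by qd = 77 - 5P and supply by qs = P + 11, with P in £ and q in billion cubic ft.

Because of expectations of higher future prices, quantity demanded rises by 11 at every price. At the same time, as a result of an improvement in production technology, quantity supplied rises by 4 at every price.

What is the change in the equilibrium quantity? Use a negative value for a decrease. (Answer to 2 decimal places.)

+5.17

Before the shock: 77 - 5P = P + 11 ⇒ 66 = 6P ⇒ P = 11, q = 22.
After the shift, demand is qd = 88 - 5P and supply is qs = P + 15.
Equate the new curves: 88 - 5P = P + 15, giving 73 = 6P, P = 73/6 ≈ 12.1667, q = 163/6 ≈ 27.1667.
Δq = 27.1667 − 22 = +5.17.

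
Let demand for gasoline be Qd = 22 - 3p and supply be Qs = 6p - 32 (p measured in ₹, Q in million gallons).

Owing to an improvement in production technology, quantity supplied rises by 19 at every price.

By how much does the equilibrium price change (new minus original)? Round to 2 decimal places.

Original equilibrium: 22 - 3p = 6p - 32 gives 54 = 9p, so p = 6 and Q = 4.
The shock moves the curves to Qd = 22 - 3p and Qs = 6p - 13.
Clearing the new market: 22 - 3p = 6p - 13, so p = 35/9 ≈ 3.8889 and Q = 31/3 ≈ 10.3333.
Δp = 3.8889 − 6 = -2.11.

-2.11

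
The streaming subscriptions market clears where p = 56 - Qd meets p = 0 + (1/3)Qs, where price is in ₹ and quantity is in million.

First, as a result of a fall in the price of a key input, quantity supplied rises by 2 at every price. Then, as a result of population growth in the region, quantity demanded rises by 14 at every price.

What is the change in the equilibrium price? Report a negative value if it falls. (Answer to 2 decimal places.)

Original equilibrium: 56 - p = 3p gives 56 = 4p, so p = 14 and Q = 42.
With the change applied: demand Qd = 70 - p, supply Qs = 3p + 2.
New equilibrium: 70 - p = 3p + 2 ⇒ 68 = 4p ⇒ p = 17, Q = 53.
Δp = 17 − 14 = +3.00.

+3.00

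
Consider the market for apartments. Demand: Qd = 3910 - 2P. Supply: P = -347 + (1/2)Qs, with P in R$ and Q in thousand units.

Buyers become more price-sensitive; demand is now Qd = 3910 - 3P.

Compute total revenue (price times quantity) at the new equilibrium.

Original equilibrium: 3910 - 2P = 2P + 694 gives 3216 = 4P, so P = 804 and Q = 2302.
The new curves are Qd = 3910 - 3P (demand) and Qs = 2P + 694 (supply).
Equate the new curves: 3910 - 3P = 2P + 694, giving 3216 = 5P, P = 643.2, Q = 1980.4.
New expenditure = 643.2 × 1980.4 = 1273793.28.

1273793.28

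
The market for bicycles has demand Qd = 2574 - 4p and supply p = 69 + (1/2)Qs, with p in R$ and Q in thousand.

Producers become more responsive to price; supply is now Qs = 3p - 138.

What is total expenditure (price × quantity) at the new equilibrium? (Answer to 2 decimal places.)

396837.55

Original equilibrium: 2574 - 4p = 2p - 138 gives 2712 = 6p, so p = 452 and Q = 766.
With the change applied: demand Qd = 2574 - 4p, supply Qs = 3p - 138.
Setting them equal: 2574 - 4p = 3p - 138 → 2712 = 7p, so p = 2712/7 ≈ 387.4286 and Q = 7170/7 ≈ 1024.2857.
New expenditure = 387.4286 × 1024.2857 = 396837.55.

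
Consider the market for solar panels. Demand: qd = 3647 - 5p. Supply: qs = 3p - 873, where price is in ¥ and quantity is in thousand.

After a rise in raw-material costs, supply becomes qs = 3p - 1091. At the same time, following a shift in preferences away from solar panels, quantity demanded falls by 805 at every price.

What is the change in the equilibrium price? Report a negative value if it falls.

Original equilibrium: 3647 - 5p = 3p - 873 gives 4520 = 8p, so p = 565 and q = 822.
The new curves are qd = 2842 - 5p (demand) and qs = 3p - 1091 (supply).
Clearing the new market: 2842 - 5p = 3p - 1091, so p = 491.625 and q = 383.875.
Δp = 491.625 − 565 = -73.375.

-73.375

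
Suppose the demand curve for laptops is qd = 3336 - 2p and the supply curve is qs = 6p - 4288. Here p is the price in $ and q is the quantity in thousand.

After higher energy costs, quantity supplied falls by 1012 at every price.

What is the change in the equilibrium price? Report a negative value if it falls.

Solve the original market: 3336 - 2p = 6p - 4288, hence p = 953 and q = 1430.
The shock moves the curves to qd = 3336 - 2p and qs = 6p - 5300.
New equilibrium: 3336 - 2p = 6p - 5300 ⇒ 8636 = 8p ⇒ p = 1079.5, q = 1177.
Δp = 1079.5 − 953 = +126.5.

+126.5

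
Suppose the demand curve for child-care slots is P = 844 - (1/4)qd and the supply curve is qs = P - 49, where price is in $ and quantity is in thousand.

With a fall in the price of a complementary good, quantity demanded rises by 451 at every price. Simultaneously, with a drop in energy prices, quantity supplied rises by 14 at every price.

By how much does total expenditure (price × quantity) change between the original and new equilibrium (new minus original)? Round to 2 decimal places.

Solve the original market: 3376 - 4P = P - 49, hence P = 685 and q = 636.
With the change applied: demand qd = 3827 - 4P, supply qs = P - 35.
Equate the new curves: 3827 - 4P = P - 35, giving 3862 = 5P, P = 772.4, q = 737.4.
Expenditure moves from 685×636 = 435660 to 772.4×737.4 = 569567.76; change = +133907.76.

+133907.76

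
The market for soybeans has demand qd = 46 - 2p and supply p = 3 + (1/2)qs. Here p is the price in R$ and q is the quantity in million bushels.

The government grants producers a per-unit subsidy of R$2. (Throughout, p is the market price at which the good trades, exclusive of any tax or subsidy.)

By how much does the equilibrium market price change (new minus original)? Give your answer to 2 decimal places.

-1.00

Solve the original market: 46 - 2p = 2p - 6, hence p = 13 and q = 20.
Since sellers receive the price plus the subsidy, the effective supply curve becomes qs = 2p - 2.
Setting them equal: 46 - 2p = 2p - 2 → 48 = 4p, so p = 12 and q = 22.
Δp = 12 − 13 = -1.00.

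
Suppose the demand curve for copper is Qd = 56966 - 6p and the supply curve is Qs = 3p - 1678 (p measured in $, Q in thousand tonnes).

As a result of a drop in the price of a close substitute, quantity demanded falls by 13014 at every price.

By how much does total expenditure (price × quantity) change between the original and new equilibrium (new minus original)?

Solve the original market: 56966 - 6p = 3p - 1678, hence p = 6516 and Q = 17870.
With the change applied: demand Qd = 43952 - 6p, supply Qs = 3p - 1678.
Setting them equal: 43952 - 6p = 3p - 1678 → 45630 = 9p, so p = 5070 and Q = 13532.
Expenditure moves from 6516×17870 = 116440920 to 5070×13532 = 68607240; change = -47833680.

-47833680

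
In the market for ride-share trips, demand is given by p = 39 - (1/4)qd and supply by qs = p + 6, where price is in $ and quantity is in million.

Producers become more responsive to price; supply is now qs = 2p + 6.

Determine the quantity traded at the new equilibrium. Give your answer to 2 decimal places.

Before the shock: 156 - 4p = p + 6 ⇒ 150 = 5p ⇒ p = 30, q = 36.
With the change applied: demand qd = 156 - 4p, supply qs = 2p + 6.
Equate the new curves: 156 - 4p = 2p + 6, giving 150 = 6p, p = 25, q = 56.

56.00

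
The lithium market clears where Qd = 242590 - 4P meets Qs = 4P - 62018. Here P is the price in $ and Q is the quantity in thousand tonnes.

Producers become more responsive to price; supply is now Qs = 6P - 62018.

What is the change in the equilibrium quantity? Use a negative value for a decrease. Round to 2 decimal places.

Before the shock: 242590 - 4P = 4P - 62018 ⇒ 304608 = 8P ⇒ P = 38076, Q = 90286.
The new curves are Qd = 242590 - 4P (demand) and Qs = 6P - 62018 (supply).
Equate the new curves: 242590 - 4P = 6P - 62018, giving 304608 = 10P, P = 30460.8, Q = 120746.8.
ΔQ = 120746.8 − 90286 = +30460.80.

+30460.80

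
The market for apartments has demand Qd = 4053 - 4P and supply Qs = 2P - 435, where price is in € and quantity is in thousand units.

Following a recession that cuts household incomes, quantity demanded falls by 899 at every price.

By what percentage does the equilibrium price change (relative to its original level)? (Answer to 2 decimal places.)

-20.03

Original equilibrium: 4053 - 4P = 2P - 435 gives 4488 = 6P, so P = 748 and Q = 1061.
The shock moves the curves to Qd = 3154 - 4P and Qs = 2P - 435.
Setting them equal: 3154 - 4P = 2P - 435 → 3589 = 6P, so P = 3589/6 ≈ 598.1667 and Q = 2284/3 ≈ 761.3333.
%ΔP = (598.1667 − 748) / 748 × 100 = -20.03%.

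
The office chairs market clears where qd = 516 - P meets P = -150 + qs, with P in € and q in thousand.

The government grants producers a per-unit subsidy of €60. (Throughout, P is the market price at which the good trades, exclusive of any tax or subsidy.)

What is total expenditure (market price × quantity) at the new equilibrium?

55539

Solve the original market: 516 - P = P + 150, hence P = 183 and q = 333.
Since sellers receive the price plus the subsidy, the effective supply curve becomes qs = P + 210.
Setting them equal: 516 - P = P + 210 → 306 = 2P, so P = 153 and q = 363.
New expenditure = 153 × 363 = 55539.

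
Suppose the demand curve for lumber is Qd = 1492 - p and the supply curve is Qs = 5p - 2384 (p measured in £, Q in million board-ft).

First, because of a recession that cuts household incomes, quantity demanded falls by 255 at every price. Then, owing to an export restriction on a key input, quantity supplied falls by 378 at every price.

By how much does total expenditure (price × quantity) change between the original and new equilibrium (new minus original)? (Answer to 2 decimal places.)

-166277.75

Solve the original market: 1492 - p = 5p - 2384, hence p = 646 and Q = 846.
The shock moves the curves to Qd = 1237 - p and Qs = 5p - 2762.
Equate the new curves: 1237 - p = 5p - 2762, giving 3999 = 6p, p = 666.5, Q = 570.5.
Expenditure moves from 646×846 = 546516 to 666.5×570.5 = 380238.25; change = -166277.75.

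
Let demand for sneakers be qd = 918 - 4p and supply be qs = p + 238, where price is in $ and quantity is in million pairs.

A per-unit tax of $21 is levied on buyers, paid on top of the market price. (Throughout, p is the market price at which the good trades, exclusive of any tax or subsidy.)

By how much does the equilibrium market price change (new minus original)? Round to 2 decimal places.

Solve the original market: 918 - 4p = p + 238, hence p = 136 and q = 374.
Since buyers pay the price plus the tax, the effective demand curve becomes qd = 834 - 4p.
Equate the new curves: 834 - 4p = p + 238, giving 596 = 5p, p = 119.2, q = 357.2.
Δp = 119.2 − 136 = -16.80.

-16.80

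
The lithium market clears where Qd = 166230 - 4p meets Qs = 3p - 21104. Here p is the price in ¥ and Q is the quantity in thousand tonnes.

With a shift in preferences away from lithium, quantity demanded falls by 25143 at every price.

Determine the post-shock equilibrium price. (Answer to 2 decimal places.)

Original equilibrium: 166230 - 4p = 3p - 21104 gives 187334 = 7p, so p = 26762 and Q = 59182.
After the shift, demand is Qd = 141087 - 4p and supply is Qs = 3p - 21104.
Setting them equal: 141087 - 4p = 3p - 21104 → 162191 = 7p, so p = 162191/7 ≈ 23170.1429 and Q = 338845/7 ≈ 48406.4286.

23170.14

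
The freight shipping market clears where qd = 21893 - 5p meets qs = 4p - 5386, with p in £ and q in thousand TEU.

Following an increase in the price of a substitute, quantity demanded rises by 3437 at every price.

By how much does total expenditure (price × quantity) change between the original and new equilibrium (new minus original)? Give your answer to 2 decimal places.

+7786544.72

Before the shock: 21893 - 5p = 4p - 5386 ⇒ 27279 = 9p ⇒ p = 3031, q = 6738.
The new curves are qd = 25330 - 5p (demand) and qs = 4p - 5386 (supply).
New equilibrium: 25330 - 5p = 4p - 5386 ⇒ 30716 = 9p ⇒ p = 30716/9 ≈ 3412.8889, q = 74390/9 ≈ 8265.5556.
Expenditure moves from 3031×6738 = 20422878 to 3412.8889×8265.5556 = 28209422.7160; change = +7786544.72.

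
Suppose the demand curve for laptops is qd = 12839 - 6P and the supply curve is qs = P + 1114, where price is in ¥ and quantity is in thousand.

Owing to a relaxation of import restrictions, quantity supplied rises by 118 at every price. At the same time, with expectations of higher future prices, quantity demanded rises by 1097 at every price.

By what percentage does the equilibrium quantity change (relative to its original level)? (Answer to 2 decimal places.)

+9.25

Initially, 12839 - 6P = P + 1114, so 11725 = 7P and P = 1675, q = 2789.
With the change applied: demand qd = 13936 - 6P, supply qs = P + 1232.
New equilibrium: 13936 - 6P = P + 1232 ⇒ 12704 = 7P ⇒ P = 12704/7 ≈ 1814.8571, q = 21328/7 ≈ 3046.8571.
%Δq = (3046.8571 − 2789) / 2789 × 100 = +9.25%.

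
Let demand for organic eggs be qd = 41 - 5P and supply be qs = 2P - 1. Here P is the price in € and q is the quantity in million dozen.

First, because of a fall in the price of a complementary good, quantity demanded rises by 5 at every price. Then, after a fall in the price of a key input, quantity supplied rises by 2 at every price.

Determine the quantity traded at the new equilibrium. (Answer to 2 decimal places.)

13.86

Before the shock: 41 - 5P = 2P - 1 ⇒ 42 = 7P ⇒ P = 6, q = 11.
The new curves are qd = 46 - 5P (demand) and qs = 2P + 1 (supply).
Equate the new curves: 46 - 5P = 2P + 1, giving 45 = 7P, P = 45/7 ≈ 6.4286, q = 97/7 ≈ 13.8571.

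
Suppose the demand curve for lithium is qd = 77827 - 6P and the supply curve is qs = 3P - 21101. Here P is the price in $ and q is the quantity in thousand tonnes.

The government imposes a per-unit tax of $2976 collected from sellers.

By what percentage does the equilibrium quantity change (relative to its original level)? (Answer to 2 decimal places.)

-50.12

Before the shock: 77827 - 6P = 3P - 21101 ⇒ 98928 = 9P ⇒ P = 10992, q = 11875.
Since sellers keep the price net of the tax, the effective supply curve becomes qs = 3P - 30029.
New equilibrium: 77827 - 6P = 3P - 30029 ⇒ 107856 = 9P ⇒ P = 11984, q = 5923.
%Δq = (5923 − 11875) / 11875 × 100 = -50.12%.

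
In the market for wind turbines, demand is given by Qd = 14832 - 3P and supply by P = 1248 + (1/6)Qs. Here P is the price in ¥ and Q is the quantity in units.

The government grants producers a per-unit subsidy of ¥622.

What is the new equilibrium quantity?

Solve the original market: 14832 - 3P = 6P - 7488, hence P = 2480 and Q = 7392.
Since sellers receive the price plus the subsidy, the effective supply curve becomes Qs = 6P - 3756.
Setting them equal: 14832 - 3P = 6P - 3756 → 18588 = 9P, so P = 6196/3 ≈ 2065.3333 and Q = 8636.

8636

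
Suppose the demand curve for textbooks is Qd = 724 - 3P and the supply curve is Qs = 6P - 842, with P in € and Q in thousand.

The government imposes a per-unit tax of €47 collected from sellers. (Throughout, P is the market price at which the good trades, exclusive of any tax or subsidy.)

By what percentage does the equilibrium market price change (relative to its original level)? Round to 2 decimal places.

+18.01

Initially, 724 - 3P = 6P - 842, so 1566 = 9P and P = 174, Q = 202.
Since sellers keep the price net of the tax, the effective supply curve becomes Qs = 6P - 1124.
Setting them equal: 724 - 3P = 6P - 1124 → 1848 = 9P, so P = 616/3 ≈ 205.3333 and Q = 108.
%ΔP = (205.3333 − 174) / 174 × 100 = +18.01%.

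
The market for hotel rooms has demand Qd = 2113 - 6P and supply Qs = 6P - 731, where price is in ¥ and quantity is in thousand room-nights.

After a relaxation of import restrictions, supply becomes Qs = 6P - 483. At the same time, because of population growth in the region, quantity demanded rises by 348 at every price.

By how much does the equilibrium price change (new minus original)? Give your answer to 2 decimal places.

+8.33

Initially, 2113 - 6P = 6P - 731, so 2844 = 12P and P = 237, Q = 691.
The shock moves the curves to Qd = 2461 - 6P and Qs = 6P - 483.
New equilibrium: 2461 - 6P = 6P - 483 ⇒ 2944 = 12P ⇒ P = 736/3 ≈ 245.3333, Q = 989.
ΔP = 245.3333 − 237 = +8.33.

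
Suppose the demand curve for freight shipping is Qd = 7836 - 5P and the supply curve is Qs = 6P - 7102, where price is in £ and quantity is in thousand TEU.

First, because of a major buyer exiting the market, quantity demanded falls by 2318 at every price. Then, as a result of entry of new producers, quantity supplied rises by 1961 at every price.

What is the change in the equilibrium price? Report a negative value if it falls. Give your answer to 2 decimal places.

Original equilibrium: 7836 - 5P = 6P - 7102 gives 14938 = 11P, so P = 1358 and Q = 1046.
After the shift, demand is Qd = 5518 - 5P and supply is Qs = 6P - 5141.
Clearing the new market: 5518 - 5P = 6P - 5141, so P = 969 and Q = 673.
ΔP = 969 − 1358 = -389.00.

-389.00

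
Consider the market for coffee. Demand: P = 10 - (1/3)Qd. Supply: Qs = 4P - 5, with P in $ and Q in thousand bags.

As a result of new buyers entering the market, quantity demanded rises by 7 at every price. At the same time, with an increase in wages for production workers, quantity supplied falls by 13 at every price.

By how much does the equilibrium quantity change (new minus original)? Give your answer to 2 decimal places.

-1.57

Before the shock: 30 - 3P = 4P - 5 ⇒ 35 = 7P ⇒ P = 5, Q = 15.
After the shift, demand is Qd = 37 - 3P and supply is Qs = 4P - 18.
New equilibrium: 37 - 3P = 4P - 18 ⇒ 55 = 7P ⇒ P = 55/7 ≈ 7.8571, Q = 94/7 ≈ 13.4286.
ΔQ = 13.4286 − 15 = -1.57.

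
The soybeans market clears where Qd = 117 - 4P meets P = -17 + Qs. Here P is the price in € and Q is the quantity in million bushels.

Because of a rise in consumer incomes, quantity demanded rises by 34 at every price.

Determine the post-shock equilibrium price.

26.8

Before the shock: 117 - 4P = P + 17 ⇒ 100 = 5P ⇒ P = 20, Q = 37.
With the change applied: demand Qd = 151 - 4P, supply Qs = P + 17.
Equate the new curves: 151 - 4P = P + 17, giving 134 = 5P, P = 26.8, Q = 43.8.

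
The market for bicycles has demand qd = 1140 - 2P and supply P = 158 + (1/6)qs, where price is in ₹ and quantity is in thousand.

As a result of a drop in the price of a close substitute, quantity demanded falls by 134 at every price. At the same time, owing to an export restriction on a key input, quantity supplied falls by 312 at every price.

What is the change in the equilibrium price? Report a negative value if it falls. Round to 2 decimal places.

Solve the original market: 1140 - 2P = 6P - 948, hence P = 261 and q = 618.
The shock moves the curves to qd = 1006 - 2P and qs = 6P - 1260.
Clearing the new market: 1006 - 2P = 6P - 1260, so P = 283.25 and q = 439.5.
ΔP = 283.25 − 261 = +22.25.

+22.25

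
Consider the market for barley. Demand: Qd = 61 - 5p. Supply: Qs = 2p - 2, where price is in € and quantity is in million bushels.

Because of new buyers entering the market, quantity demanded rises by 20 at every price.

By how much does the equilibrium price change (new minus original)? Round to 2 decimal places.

+2.86

Solve the original market: 61 - 5p = 2p - 2, hence p = 9 and Q = 16.
After the shift, demand is Qd = 81 - 5p and supply is Qs = 2p - 2.
Setting them equal: 81 - 5p = 2p - 2 → 83 = 7p, so p = 83/7 ≈ 11.8571 and Q = 152/7 ≈ 21.7143.
Δp = 11.8571 − 9 = +2.86.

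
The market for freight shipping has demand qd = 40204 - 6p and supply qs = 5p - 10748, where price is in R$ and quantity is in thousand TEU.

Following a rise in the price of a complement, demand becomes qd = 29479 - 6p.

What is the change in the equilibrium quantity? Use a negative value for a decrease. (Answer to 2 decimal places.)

-4875.00

Initially, 40204 - 6p = 5p - 10748, so 50952 = 11p and p = 4632, q = 12412.
With the change applied: demand qd = 29479 - 6p, supply qs = 5p - 10748.
Clearing the new market: 29479 - 6p = 5p - 10748, so p = 3657 and q = 7537.
Δq = 7537 − 12412 = -4875.00.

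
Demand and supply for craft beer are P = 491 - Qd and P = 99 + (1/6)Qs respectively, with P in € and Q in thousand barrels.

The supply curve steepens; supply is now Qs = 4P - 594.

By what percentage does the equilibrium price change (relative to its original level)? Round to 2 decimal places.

Before the shock: 491 - P = 6P - 594 ⇒ 1085 = 7P ⇒ P = 155, Q = 336.
The new curves are Qd = 491 - P (demand) and Qs = 4P - 594 (supply).
Equate the new curves: 491 - P = 4P - 594, giving 1085 = 5P, P = 217, Q = 274.
%ΔP = (217 − 155) / 155 × 100 = +40.00%.

+40.00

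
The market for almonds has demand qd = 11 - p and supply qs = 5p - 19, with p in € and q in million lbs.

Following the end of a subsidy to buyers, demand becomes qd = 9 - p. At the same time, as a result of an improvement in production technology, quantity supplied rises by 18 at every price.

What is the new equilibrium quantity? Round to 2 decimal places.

7.33

Before the shock: 11 - p = 5p - 19 ⇒ 30 = 6p ⇒ p = 5, q = 6.
The shock moves the curves to qd = 9 - p and qs = 5p - 1.
New equilibrium: 9 - p = 5p - 1 ⇒ 10 = 6p ⇒ p = 5/3 ≈ 1.6667, q = 22/3 ≈ 7.3333.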